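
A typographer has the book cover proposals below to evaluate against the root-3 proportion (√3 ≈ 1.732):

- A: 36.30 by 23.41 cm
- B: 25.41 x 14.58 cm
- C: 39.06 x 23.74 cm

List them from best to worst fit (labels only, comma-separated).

Ratios: A = 36.30 / 23.41 ≈ 1.551; B = 25.41 / 14.58 ≈ 1.743; C = 39.06 / 23.74 ≈ 1.645.
|Δ from 1.732|: A 0.181; B 0.011; C 0.087.

B, C, A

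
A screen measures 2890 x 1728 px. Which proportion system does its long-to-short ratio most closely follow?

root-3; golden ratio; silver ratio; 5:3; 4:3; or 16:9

5:3

2890/1728 ≈ 1.672. Nearest candidates are 5:3 (1.667, off by 0.005) and golden ratio (1.618, off by 0.054).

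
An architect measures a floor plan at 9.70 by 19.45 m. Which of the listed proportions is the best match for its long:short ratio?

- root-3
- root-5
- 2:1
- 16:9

2:1

Ratio = 19.45 / 9.70 ≈ 2.005.
Distances: root-3 1.732 (Δ 0.273); root-5 2.236 (Δ 0.231); 2:1 2.000 (Δ 0.005); 16:9 1.778 (Δ 0.227).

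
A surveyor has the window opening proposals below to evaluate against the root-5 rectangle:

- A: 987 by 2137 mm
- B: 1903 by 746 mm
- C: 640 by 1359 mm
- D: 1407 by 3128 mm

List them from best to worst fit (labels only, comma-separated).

D, A, C, B

Ratios: A = 2137 / 987 ≈ 2.165; B = 1903 / 746 ≈ 2.551; C = 1359 / 640 ≈ 2.123; D = 3128 / 1407 ≈ 2.223.
|Δ from 2.236|: A 0.071; B 0.315; C 0.113; D 0.013.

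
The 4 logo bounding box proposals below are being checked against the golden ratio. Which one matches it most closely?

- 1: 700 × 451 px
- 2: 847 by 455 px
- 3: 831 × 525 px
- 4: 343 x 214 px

4

Target golden ratio ≈ 1.618.
1: 1.552 (Δ0.066)  2: 1.862 (Δ0.244)  3: 1.583 (Δ0.035)  4: 1.603 (Δ0.015)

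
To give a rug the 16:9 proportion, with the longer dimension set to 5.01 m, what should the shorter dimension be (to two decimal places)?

2.82 m

16:9 ≈ 1.77778.
Shorter side = 5.01 ÷ 1.77778 ≈ 2.8181 → 2.82 m.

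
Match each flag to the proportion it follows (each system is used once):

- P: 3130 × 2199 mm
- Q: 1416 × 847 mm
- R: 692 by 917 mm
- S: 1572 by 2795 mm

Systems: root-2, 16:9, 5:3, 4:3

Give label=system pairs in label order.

P=root-2, Q=5:3, R=4:3, S=16:9

P = 3130/2199 ≈ 1.423 → root-2 (1.414)
Q = 1416/847 ≈ 1.672 → 5:3 (1.667)
R = 917/692 ≈ 1.325 → 4:3 (1.333)
S = 2795/1572 ≈ 1.778 → 16:9 (1.778)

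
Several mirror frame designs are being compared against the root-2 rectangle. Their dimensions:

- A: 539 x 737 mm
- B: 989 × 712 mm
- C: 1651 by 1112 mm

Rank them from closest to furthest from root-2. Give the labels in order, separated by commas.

A: 737/539 ≈ 1.367 → |1.367 − 1.414| = 0.047
B: 989/712 ≈ 1.389 → |1.389 − 1.414| = 0.025
C: 1651/1112 ≈ 1.485 → |1.485 − 1.414| = 0.071

B, A, C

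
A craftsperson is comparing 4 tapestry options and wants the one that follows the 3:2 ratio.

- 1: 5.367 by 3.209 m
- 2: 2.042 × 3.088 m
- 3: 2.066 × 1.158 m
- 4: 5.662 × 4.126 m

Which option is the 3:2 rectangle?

Ratios (long/short): 1 ≈ 1.672; 2 ≈ 1.512; 3 ≈ 1.784; 4 ≈ 1.372.
3:2 ≈ 1.500; option 2 is nearest (Δ 0.012).

2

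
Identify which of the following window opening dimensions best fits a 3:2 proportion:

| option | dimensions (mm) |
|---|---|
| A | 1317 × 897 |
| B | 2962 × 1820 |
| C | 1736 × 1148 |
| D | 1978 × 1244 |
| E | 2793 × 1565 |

C

Target 3:2 ≈ 1.500.
A: 1.468 (Δ0.032)  B: 1.627 (Δ0.127)  C: 1.512 (Δ0.012)  D: 1.590 (Δ0.090)  E: 1.785 (Δ0.285)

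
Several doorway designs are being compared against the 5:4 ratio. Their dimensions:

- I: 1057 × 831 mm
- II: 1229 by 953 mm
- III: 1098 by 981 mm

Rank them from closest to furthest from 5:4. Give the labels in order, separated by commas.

I, II, III

I: 1057/831 ≈ 1.272 → |1.272 − 1.250| = 0.022
II: 1229/953 ≈ 1.290 → |1.290 − 1.250| = 0.040
III: 1098/981 ≈ 1.119 → |1.119 − 1.250| = 0.131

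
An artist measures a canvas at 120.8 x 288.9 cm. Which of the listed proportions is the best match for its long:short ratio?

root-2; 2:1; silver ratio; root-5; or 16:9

silver ratio

288.9/120.8 ≈ 2.392. Nearest candidates are silver ratio (2.414, off by 0.022) and root-5 (2.236, off by 0.156).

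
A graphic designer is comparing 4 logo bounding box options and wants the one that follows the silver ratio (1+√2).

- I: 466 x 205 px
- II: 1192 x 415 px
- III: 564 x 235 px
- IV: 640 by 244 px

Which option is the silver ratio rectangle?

III

Ratios (long/short): I ≈ 2.273; II ≈ 2.872; III ≈ 2.400; IV ≈ 2.623.
silver ratio ≈ 2.414; option III is nearest (Δ 0.014).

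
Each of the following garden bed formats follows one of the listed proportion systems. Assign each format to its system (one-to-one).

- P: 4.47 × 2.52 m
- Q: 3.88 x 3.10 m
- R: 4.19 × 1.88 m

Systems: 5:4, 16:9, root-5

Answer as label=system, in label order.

P=16:9, Q=5:4, R=root-5

Ratios: P ≈ 1.774; Q ≈ 1.252; R ≈ 2.229.
Targets: 5:4 ≈ 1.250; 16:9 ≈ 1.778; root-5 ≈ 2.236.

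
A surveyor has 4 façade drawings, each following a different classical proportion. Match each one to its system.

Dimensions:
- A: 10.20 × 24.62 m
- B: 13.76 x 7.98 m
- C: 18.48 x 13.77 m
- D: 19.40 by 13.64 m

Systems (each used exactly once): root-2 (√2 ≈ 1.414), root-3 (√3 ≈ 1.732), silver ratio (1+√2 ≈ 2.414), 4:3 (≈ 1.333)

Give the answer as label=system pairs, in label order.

A=silver ratio, B=root-3, C=4:3, D=root-2

Ratios: A ≈ 2.414; B ≈ 1.724; C ≈ 1.342; D ≈ 1.422.
Targets: root-2 ≈ 1.414; root-3 ≈ 1.732; silver ratio ≈ 2.414; 4:3 ≈ 1.333.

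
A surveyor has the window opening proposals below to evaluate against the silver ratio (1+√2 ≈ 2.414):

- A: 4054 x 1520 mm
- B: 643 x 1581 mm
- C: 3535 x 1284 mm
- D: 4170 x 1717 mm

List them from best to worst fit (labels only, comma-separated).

D, B, A, C

Ratios: A = 4054 / 1520 ≈ 2.667; B = 1581 / 643 ≈ 2.459; C = 3535 / 1284 ≈ 2.753; D = 4170 / 1717 ≈ 2.429.
|Δ from 2.414|: A 0.253; B 0.045; C 0.339; D 0.015.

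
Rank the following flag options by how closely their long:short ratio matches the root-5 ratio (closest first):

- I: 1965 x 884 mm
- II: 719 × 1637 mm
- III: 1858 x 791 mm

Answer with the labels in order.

I, II, III

I: 1965/884 ≈ 2.223 → |2.223 − 2.236| = 0.013
II: 1637/719 ≈ 2.277 → |2.277 − 2.236| = 0.041
III: 1858/791 ≈ 2.349 → |2.349 − 2.236| = 0.113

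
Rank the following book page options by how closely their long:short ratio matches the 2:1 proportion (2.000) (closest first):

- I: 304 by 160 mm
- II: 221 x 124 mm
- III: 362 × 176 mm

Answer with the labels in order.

III, I, II

Ratios: I = 304 / 160 ≈ 1.900; II = 221 / 124 ≈ 1.782; III = 362 / 176 ≈ 2.057.
|Δ from 2.000|: I 0.100; II 0.218; III 0.057.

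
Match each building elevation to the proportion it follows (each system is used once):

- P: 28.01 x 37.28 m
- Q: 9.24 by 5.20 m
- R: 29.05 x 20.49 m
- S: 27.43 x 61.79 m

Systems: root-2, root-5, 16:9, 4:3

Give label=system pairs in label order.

P = 37.28/28.01 ≈ 1.331 → 4:3 (1.333)
Q = 9.24/5.20 ≈ 1.777 → 16:9 (1.778)
R = 29.05/20.49 ≈ 1.418 → root-2 (1.414)
S = 61.79/27.43 ≈ 2.253 → root-5 (2.236)

P=4:3, Q=16:9, R=root-2, S=root-5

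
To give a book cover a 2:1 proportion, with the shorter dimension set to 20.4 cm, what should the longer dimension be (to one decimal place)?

40.8 cm

2:1 = 2.00000.
Longer side = 20.4 × 2.00000 ≈ 40.800 → 40.8 cm.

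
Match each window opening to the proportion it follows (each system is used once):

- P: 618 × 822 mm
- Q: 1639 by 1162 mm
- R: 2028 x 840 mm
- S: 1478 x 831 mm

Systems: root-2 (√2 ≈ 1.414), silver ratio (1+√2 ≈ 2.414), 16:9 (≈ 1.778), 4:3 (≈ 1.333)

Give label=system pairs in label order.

P=4:3, Q=root-2, R=silver ratio, S=16:9

P = 822/618 ≈ 1.330 → 4:3 (1.333)
Q = 1639/1162 ≈ 1.410 → root-2 (1.414)
R = 2028/840 ≈ 2.414 → silver ratio (2.414)
S = 1478/831 ≈ 1.779 → 16:9 (1.778)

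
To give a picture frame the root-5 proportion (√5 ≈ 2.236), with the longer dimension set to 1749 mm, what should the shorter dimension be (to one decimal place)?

root-5 ≈ 2.23607.
Shorter side = 1749 ÷ 2.23607 ≈ 782.176 → 782.2 mm.

782.2 mm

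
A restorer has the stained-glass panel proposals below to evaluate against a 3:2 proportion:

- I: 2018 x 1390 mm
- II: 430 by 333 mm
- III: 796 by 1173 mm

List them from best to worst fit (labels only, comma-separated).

III, I, II

Ratios: I = 2018 / 1390 ≈ 1.452; II = 430 / 333 ≈ 1.291; III = 1173 / 796 ≈ 1.474.
|Δ from 1.500|: I 0.048; II 0.209; III 0.026.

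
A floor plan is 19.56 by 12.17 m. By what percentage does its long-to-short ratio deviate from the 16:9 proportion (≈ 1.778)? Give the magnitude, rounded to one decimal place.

9.6%

Ratio = 19.56 / 12.17 ≈ 1.6072.
Ideal 16:9 ≈ 1.7778. |1.6072 − 1.7778| / 1.7778 ≈ 9.60% → 9.6%.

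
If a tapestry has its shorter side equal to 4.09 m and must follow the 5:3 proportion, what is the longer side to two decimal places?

6.82 m

5:3 ≈ 1.66667.
Longer side = 4.09 × 1.66667 ≈ 6.8167 → 6.82 m.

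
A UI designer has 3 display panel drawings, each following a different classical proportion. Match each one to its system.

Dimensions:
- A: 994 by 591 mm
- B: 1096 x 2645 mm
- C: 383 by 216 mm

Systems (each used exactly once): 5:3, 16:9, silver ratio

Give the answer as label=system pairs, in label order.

A=5:3, B=silver ratio, C=16:9

A = 994/591 ≈ 1.682 → 5:3 (1.667)
B = 2645/1096 ≈ 2.413 → silver ratio (2.414)
C = 383/216 ≈ 1.773 → 16:9 (1.778)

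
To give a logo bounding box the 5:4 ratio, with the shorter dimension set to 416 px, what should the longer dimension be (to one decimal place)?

5:4 = 1.25000.
Longer side = 416 × 1.25000 ≈ 520.000 → 520.0 px.

520.0 px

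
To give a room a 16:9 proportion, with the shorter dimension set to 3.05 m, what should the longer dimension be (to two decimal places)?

16:9 ≈ 1.77778.
Longer side = 3.05 × 1.77778 ≈ 5.4222 → 5.42 m.

5.42 m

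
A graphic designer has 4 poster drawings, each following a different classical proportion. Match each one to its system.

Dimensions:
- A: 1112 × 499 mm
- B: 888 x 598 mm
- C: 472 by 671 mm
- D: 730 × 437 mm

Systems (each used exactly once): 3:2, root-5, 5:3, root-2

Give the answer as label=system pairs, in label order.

A=root-5, B=3:2, C=root-2, D=5:3

A = 1112/499 ≈ 2.228 → root-5 (2.236)
B = 888/598 ≈ 1.485 → 3:2 (1.500)
C = 671/472 ≈ 1.422 → root-2 (1.414)
D = 730/437 ≈ 1.670 → 5:3 (1.667)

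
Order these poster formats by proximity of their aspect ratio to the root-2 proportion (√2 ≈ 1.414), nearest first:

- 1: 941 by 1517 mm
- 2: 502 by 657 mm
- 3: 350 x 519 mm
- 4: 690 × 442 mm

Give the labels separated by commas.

3, 2, 4, 1

Ratios: 1 = 1517 / 941 ≈ 1.612; 2 = 657 / 502 ≈ 1.309; 3 = 519 / 350 ≈ 1.483; 4 = 690 / 442 ≈ 1.561.
|Δ from 1.414|: 1 0.198; 2 0.105; 3 0.069; 4 0.147.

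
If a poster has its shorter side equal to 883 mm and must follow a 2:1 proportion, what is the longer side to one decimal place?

2:1 = 2.00000.
Longer side = 883 × 2.00000 ≈ 1766.000 → 1766.0 mm.

1766.0 mm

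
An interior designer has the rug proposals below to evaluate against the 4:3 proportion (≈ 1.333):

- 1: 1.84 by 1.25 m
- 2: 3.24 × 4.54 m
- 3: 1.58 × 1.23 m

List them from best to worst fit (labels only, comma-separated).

3, 2, 1

Ratios: 1 = 1.84 / 1.25 ≈ 1.472; 2 = 4.54 / 3.24 ≈ 1.401; 3 = 1.58 / 1.23 ≈ 1.285.
|Δ from 1.333|: 1 0.139; 2 0.068; 3 0.048.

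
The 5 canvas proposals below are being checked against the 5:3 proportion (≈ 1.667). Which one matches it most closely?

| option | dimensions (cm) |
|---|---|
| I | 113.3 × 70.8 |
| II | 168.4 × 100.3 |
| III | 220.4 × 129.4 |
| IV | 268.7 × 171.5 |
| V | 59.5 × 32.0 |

II

Target 5:3 ≈ 1.667.
I: 1.600 (Δ0.067)  II: 1.679 (Δ0.012)  III: 1.703 (Δ0.036)  IV: 1.567 (Δ0.100)  V: 1.859 (Δ0.192)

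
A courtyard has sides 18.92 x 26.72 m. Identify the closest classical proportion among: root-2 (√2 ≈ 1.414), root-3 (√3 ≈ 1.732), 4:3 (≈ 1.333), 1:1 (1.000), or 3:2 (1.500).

root-2

26.72/18.92 ≈ 1.412. Nearest candidates are root-2 (1.414, off by 0.002) and 4:3 (1.333, off by 0.079).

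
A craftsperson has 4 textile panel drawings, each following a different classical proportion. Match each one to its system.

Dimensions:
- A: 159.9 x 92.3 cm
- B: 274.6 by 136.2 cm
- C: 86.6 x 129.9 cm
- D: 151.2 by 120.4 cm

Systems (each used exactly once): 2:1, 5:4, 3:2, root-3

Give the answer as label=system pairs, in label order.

A=root-3, B=2:1, C=3:2, D=5:4

A = 159.9/92.3 ≈ 1.732 → root-3 (1.732)
B = 274.6/136.2 ≈ 2.016 → 2:1 (2.000)
C = 129.9/86.6 ≈ 1.500 → 3:2 (1.500)
D = 151.2/120.4 ≈ 1.256 → 5:4 (1.250)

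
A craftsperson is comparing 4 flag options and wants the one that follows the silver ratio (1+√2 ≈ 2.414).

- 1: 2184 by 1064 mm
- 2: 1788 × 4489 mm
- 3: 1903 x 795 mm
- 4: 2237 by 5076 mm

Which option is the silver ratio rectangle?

3

Ratios (long/short): 1 ≈ 2.053; 2 ≈ 2.511; 3 ≈ 2.394; 4 ≈ 2.269.
silver ratio ≈ 2.414; option 3 is nearest (Δ 0.020).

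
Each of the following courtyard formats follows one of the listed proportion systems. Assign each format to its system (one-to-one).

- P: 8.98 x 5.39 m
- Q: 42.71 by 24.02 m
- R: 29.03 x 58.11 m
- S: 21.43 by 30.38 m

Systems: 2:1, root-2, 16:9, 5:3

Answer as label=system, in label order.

P=5:3, Q=16:9, R=2:1, S=root-2

Ratios: P ≈ 1.666; Q ≈ 1.778; R ≈ 2.002; S ≈ 1.418.
Targets: 2:1 ≈ 2.000; root-2 ≈ 1.414; 16:9 ≈ 1.778; 5:3 ≈ 1.667.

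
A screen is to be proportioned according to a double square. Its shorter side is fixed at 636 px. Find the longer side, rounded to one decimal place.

2:1 = 2.00000.
Longer side = 636 × 2.00000 ≈ 1272.000 → 1272.0 px.

1272.0 px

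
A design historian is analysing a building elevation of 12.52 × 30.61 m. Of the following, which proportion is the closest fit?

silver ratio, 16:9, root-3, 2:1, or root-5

Ratio = 30.61 / 12.52 ≈ 2.445.
Distances: silver ratio 2.414 (Δ 0.031); 16:9 1.778 (Δ 0.667); root-3 1.732 (Δ 0.713); 2:1 2.000 (Δ 0.445); root-5 2.236 (Δ 0.209).

silver ratio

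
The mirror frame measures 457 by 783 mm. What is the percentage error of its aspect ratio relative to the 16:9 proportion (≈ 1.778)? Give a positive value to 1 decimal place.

3.6%

Ratio = 783 / 457 ≈ 1.7133.
Ideal 16:9 ≈ 1.7778. |1.7133 − 1.7778| / 1.7778 ≈ 3.63% → 3.6%.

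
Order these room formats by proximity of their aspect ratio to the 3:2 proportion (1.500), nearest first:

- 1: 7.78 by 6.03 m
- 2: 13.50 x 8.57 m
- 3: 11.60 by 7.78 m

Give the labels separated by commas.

Ratios: 1 = 7.78 / 6.03 ≈ 1.290; 2 = 13.50 / 8.57 ≈ 1.575; 3 = 11.60 / 7.78 ≈ 1.491.
|Δ from 1.500|: 1 0.210; 2 0.075; 3 0.009.

3, 2, 1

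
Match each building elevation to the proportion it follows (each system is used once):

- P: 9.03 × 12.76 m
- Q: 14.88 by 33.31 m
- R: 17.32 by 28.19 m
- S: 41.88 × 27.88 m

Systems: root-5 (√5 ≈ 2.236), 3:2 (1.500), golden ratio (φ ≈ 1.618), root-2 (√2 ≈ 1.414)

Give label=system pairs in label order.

Ratios: P ≈ 1.413; Q ≈ 2.239; R ≈ 1.628; S ≈ 1.502.
Targets: root-5 ≈ 2.236; 3:2 ≈ 1.500; golden ratio ≈ 1.618; root-2 ≈ 1.414.

P=root-2, Q=root-5, R=golden ratio, S=3:2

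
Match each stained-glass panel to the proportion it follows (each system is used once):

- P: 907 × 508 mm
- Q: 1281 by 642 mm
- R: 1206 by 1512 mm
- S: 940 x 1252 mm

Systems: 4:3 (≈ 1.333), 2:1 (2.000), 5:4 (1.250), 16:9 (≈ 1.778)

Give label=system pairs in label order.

P=16:9, Q=2:1, R=5:4, S=4:3

Ratios: P ≈ 1.785; Q ≈ 1.995; R ≈ 1.254; S ≈ 1.332.
Targets: 4:3 ≈ 1.333; 2:1 ≈ 2.000; 5:4 ≈ 1.250; 16:9 ≈ 1.778.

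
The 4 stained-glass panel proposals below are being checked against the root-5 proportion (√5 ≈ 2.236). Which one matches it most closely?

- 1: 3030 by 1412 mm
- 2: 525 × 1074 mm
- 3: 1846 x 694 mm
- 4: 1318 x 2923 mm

4

Target root-5 ≈ 2.236.
1: 2.146 (Δ0.090)  2: 2.046 (Δ0.190)  3: 2.660 (Δ0.424)  4: 2.218 (Δ0.018)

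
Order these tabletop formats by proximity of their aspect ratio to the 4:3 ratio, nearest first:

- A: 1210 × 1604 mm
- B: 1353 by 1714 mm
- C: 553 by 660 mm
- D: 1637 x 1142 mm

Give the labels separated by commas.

A, B, D, C

Ratios: A = 1604 / 1210 ≈ 1.326; B = 1714 / 1353 ≈ 1.267; C = 660 / 553 ≈ 1.193; D = 1637 / 1142 ≈ 1.433.
|Δ from 1.333|: A 0.007; B 0.066; C 0.140; D 0.100.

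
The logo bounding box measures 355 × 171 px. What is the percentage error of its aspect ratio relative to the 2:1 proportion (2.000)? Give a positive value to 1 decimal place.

Ratio = 355 / 171 ≈ 2.0760.
Ideal 2:1 = 2.0000. |2.0760 − 2.0000| / 2.0000 ≈ 3.80% → 3.8%.

3.8%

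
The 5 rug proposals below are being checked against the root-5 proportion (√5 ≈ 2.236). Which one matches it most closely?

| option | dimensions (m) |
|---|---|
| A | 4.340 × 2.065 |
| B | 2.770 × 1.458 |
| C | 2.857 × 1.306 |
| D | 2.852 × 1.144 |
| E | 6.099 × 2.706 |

E

Target root-5 ≈ 2.236.
A: 2.102 (Δ0.134)  B: 1.900 (Δ0.336)  C: 2.188 (Δ0.048)  D: 2.493 (Δ0.257)  E: 2.254 (Δ0.018)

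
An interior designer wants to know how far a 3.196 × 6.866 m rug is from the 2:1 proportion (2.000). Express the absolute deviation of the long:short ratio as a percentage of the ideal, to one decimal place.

Ratio = 6.866 / 3.196 ≈ 2.1483.
Ideal 2:1 = 2.0000. |2.1483 − 2.0000| / 2.0000 ≈ 7.41% → 7.4%.

7.4%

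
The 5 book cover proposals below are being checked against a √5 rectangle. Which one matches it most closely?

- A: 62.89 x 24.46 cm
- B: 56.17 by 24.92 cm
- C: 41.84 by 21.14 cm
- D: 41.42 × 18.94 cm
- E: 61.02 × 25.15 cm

Ratios (long/short): A ≈ 2.571; B ≈ 2.254; C ≈ 1.979; D ≈ 2.187; E ≈ 2.426.
root-5 ≈ 2.236; option B is nearest (Δ 0.018).

B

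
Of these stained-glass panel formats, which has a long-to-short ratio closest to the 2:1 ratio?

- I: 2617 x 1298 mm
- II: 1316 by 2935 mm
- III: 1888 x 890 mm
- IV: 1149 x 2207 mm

I

Ratios (long/short): I ≈ 2.016; II ≈ 2.230; III ≈ 2.121; IV ≈ 1.921.
2:1 ≈ 2.000; option I is nearest (Δ 0.016).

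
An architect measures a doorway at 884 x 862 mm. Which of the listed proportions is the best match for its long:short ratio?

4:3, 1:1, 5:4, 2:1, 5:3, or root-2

1:1

Ratio = 884 / 862 ≈ 1.026.
Distances: 4:3 1.333 (Δ 0.307); 1:1 1.000 (Δ 0.026); 5:4 1.250 (Δ 0.224); 2:1 2.000 (Δ 0.974); 5:3 1.667 (Δ 0.641); root-2 1.414 (Δ 0.388).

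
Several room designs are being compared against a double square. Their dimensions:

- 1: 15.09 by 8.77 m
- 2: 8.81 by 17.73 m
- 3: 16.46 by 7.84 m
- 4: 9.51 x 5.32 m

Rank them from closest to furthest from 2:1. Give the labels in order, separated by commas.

2, 3, 4, 1

1: 15.09/8.77 ≈ 1.721 → |1.721 − 2.000| = 0.279
2: 17.73/8.81 ≈ 2.012 → |2.012 − 2.000| = 0.012
3: 16.46/7.84 ≈ 2.099 → |2.099 − 2.000| = 0.099
4: 9.51/5.32 ≈ 1.788 → |1.788 − 2.000| = 0.212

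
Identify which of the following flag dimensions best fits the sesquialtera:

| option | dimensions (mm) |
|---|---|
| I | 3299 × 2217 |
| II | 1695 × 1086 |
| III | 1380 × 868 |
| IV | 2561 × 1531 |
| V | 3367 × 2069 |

I

Target 3:2 ≈ 1.500.
I: 1.488 (Δ0.012)  II: 1.561 (Δ0.061)  III: 1.590 (Δ0.090)  IV: 1.673 (Δ0.173)  V: 1.627 (Δ0.127)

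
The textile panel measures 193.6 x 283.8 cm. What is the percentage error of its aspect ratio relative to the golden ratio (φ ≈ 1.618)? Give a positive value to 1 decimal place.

9.4%

Ratio = 283.8 / 193.6 ≈ 1.4659.
Ideal golden ratio ≈ 1.6180. |1.4659 − 1.6180| / 1.6180 ≈ 9.40% → 9.4%.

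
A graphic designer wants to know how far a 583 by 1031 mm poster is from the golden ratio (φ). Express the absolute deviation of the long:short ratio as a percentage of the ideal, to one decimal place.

Ratio = 1031 / 583 ≈ 1.7684.
Ideal golden ratio ≈ 1.6180. |1.7684 − 1.6180| / 1.6180 ≈ 9.30% → 9.3%.

9.3%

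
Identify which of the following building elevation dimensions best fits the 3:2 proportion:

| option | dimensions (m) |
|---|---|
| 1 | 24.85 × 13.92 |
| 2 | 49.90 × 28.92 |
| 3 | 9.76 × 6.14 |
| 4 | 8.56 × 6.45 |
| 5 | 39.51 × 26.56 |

5

Target 3:2 ≈ 1.500.
1: 1.785 (Δ0.285)  2: 1.725 (Δ0.225)  3: 1.590 (Δ0.090)  4: 1.327 (Δ0.173)  5: 1.488 (Δ0.012)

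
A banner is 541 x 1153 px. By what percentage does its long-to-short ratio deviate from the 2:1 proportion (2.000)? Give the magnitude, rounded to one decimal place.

6.6%

Ratio = 1153 / 541 ≈ 2.1312.
Ideal 2:1 = 2.0000. |2.1312 − 2.0000| / 2.0000 ≈ 6.56% → 6.6%.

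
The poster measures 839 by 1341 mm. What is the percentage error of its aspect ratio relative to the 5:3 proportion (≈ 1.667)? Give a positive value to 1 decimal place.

Ratio = 1341 / 839 ≈ 1.5983.
Ideal 5:3 ≈ 1.6667. |1.5983 − 1.6667| / 1.6667 ≈ 4.10% → 4.1%.

4.1%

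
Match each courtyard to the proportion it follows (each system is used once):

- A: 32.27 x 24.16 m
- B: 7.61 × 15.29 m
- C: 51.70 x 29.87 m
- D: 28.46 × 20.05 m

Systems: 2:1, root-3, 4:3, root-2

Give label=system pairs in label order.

A = 32.27/24.16 ≈ 1.336 → 4:3 (1.333)
B = 15.29/7.61 ≈ 2.009 → 2:1 (2.000)
C = 51.70/29.87 ≈ 1.731 → root-3 (1.732)
D = 28.46/20.05 ≈ 1.419 → root-2 (1.414)

A=4:3, B=2:1, C=root-3, D=root-2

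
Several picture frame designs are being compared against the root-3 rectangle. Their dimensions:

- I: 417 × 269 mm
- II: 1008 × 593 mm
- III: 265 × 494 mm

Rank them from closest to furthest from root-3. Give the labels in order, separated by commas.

II, III, I

Ratios: I = 417 / 269 ≈ 1.550; II = 1008 / 593 ≈ 1.700; III = 494 / 265 ≈ 1.864.
|Δ from 1.732|: I 0.182; II 0.032; III 0.132.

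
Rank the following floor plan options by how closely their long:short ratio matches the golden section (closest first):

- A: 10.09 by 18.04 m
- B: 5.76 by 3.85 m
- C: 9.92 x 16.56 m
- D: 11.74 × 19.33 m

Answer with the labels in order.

Ratios: A = 18.04 / 10.09 ≈ 1.788; B = 5.76 / 3.85 ≈ 1.496; C = 16.56 / 9.92 ≈ 1.669; D = 19.33 / 11.74 ≈ 1.647.
|Δ from 1.618|: A 0.170; B 0.122; C 0.051; D 0.029.

D, C, B, A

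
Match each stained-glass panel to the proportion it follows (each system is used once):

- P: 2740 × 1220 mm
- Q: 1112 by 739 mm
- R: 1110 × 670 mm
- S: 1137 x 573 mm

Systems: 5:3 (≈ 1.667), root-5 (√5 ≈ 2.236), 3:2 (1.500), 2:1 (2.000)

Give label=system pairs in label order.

P=root-5, Q=3:2, R=5:3, S=2:1

Ratios: P ≈ 2.246; Q ≈ 1.505; R ≈ 1.657; S ≈ 1.984.
Targets: 5:3 ≈ 1.667; root-5 ≈ 2.236; 3:2 ≈ 1.500; 2:1 ≈ 2.000.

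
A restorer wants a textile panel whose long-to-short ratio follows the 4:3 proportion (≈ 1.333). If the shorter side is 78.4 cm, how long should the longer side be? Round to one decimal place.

104.5 cm

4:3 ≈ 1.33333.
Longer side = 78.4 × 1.33333 ≈ 104.533 → 104.5 cm.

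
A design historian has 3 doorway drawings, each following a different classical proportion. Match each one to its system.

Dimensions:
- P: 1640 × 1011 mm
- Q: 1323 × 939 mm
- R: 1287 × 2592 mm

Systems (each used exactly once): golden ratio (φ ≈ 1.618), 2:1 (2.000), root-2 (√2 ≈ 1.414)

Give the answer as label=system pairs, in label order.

P=golden ratio, Q=root-2, R=2:1

Ratios: P ≈ 1.622; Q ≈ 1.409; R ≈ 2.014.
Targets: golden ratio ≈ 1.618; 2:1 ≈ 2.000; root-2 ≈ 1.414.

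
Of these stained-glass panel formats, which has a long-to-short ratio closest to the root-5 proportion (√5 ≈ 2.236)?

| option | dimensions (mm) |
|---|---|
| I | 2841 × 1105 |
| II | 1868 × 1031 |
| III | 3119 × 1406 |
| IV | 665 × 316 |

Target root-5 ≈ 2.236.
I: 2.571 (Δ0.335)  II: 1.812 (Δ0.424)  III: 2.218 (Δ0.018)  IV: 2.104 (Δ0.132)

III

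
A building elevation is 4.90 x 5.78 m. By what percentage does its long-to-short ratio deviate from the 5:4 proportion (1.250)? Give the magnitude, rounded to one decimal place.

5.6%

Ratio = 5.78 / 4.90 ≈ 1.1796.
Ideal 5:4 = 1.2500. |1.1796 − 1.2500| / 1.2500 ≈ 5.63% → 5.6%.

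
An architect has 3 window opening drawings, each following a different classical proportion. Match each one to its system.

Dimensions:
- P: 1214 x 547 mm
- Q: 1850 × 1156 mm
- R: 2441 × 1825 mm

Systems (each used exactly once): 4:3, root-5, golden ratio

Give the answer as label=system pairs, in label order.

P=root-5, Q=golden ratio, R=4:3

Ratios: P ≈ 2.219; Q ≈ 1.600; R ≈ 1.338.
Targets: 4:3 ≈ 1.333; root-5 ≈ 2.236; golden ratio ≈ 1.618.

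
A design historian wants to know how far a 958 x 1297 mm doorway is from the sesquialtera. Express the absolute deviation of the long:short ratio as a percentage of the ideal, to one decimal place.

Ratio = 1297 / 958 ≈ 1.3539.
Ideal 3:2 = 1.5000. |1.3539 − 1.5000| / 1.5000 ≈ 9.74% → 9.7%.

9.7%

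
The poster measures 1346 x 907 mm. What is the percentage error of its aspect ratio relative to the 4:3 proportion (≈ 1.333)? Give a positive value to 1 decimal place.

11.3%

Ratio = 1346 / 907 ≈ 1.4840.
Ideal 4:3 ≈ 1.3333. |1.4840 − 1.3333| / 1.3333 ≈ 11.30% → 11.3%.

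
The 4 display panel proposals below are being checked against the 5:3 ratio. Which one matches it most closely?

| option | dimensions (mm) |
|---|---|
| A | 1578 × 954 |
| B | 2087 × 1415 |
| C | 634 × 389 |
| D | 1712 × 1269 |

Target 5:3 ≈ 1.667.
A: 1.654 (Δ0.013)  B: 1.475 (Δ0.192)  C: 1.630 (Δ0.037)  D: 1.349 (Δ0.318)

A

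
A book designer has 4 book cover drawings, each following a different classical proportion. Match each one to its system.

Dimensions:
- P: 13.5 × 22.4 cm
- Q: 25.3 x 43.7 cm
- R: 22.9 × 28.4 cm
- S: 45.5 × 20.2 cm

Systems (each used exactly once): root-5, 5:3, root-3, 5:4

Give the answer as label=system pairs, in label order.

P = 22.4/13.5 ≈ 1.659 → 5:3 (1.667)
Q = 43.7/25.3 ≈ 1.727 → root-3 (1.732)
R = 28.4/22.9 ≈ 1.240 → 5:4 (1.250)
S = 45.5/20.2 ≈ 2.252 → root-5 (2.236)

P=5:3, Q=root-3, R=5:4, S=root-5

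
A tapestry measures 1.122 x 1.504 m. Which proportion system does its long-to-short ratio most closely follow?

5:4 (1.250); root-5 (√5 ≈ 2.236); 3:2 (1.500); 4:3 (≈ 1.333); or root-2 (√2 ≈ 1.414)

1.504/1.122 ≈ 1.340. Nearest candidates are 4:3 (1.333, off by 0.007) and root-2 (1.414, off by 0.074).

4:3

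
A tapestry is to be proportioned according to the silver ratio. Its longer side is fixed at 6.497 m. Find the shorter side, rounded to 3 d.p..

silver ratio ≈ 2.41421.
Shorter side = 6.497 ÷ 2.41421 ≈ 2.69115 → 2.691 m.

2.691 m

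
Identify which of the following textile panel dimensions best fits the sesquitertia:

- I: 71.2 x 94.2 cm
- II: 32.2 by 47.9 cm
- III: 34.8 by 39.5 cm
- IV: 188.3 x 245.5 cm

Ratios (long/short): I ≈ 1.323; II ≈ 1.488; III ≈ 1.135; IV ≈ 1.304.
4:3 ≈ 1.333; option I is nearest (Δ 0.010).

I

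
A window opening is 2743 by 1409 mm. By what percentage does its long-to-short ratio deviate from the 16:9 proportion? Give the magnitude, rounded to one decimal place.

Ratio = 2743 / 1409 ≈ 1.9468.
Ideal 16:9 ≈ 1.7778. |1.9468 − 1.7778| / 1.7778 ≈ 9.51% → 9.5%.

9.5%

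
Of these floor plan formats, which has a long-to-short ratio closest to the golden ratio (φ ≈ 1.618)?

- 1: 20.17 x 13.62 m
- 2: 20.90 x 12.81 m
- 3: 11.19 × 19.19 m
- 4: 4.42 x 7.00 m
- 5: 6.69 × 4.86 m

2

Ratios (long/short): 1 ≈ 1.481; 2 ≈ 1.632; 3 ≈ 1.715; 4 ≈ 1.584; 5 ≈ 1.377.
golden ratio ≈ 1.618; option 2 is nearest (Δ 0.014).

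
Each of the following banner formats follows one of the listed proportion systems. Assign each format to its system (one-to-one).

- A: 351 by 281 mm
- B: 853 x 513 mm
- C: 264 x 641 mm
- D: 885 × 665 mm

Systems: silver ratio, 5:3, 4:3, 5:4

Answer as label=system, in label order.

Ratios: A ≈ 1.249; B ≈ 1.663; C ≈ 2.428; D ≈ 1.331.
Targets: silver ratio ≈ 2.414; 5:3 ≈ 1.667; 4:3 ≈ 1.333; 5:4 ≈ 1.250.

A=5:4, B=5:3, C=silver ratio, D=4:3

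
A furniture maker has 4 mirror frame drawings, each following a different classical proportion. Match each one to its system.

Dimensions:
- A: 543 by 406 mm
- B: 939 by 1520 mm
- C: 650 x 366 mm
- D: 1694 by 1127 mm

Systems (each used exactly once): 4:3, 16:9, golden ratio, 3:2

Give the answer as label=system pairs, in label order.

A=4:3, B=golden ratio, C=16:9, D=3:2

A = 543/406 ≈ 1.337 → 4:3 (1.333)
B = 1520/939 ≈ 1.619 → golden ratio (1.618)
C = 650/366 ≈ 1.776 → 16:9 (1.778)
D = 1694/1127 ≈ 1.503 → 3:2 (1.500)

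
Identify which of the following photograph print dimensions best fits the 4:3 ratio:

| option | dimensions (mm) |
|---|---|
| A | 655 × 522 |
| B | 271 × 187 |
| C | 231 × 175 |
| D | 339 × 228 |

C

Target 4:3 ≈ 1.333.
A: 1.255 (Δ0.078)  B: 1.449 (Δ0.116)  C: 1.320 (Δ0.013)  D: 1.487 (Δ0.154)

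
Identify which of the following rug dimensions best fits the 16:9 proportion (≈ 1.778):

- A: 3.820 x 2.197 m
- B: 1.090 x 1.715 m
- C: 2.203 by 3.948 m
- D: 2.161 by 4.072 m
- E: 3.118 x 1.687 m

Target 16:9 ≈ 1.778.
A: 1.739 (Δ0.039)  B: 1.573 (Δ0.205)  C: 1.792 (Δ0.014)  D: 1.884 (Δ0.106)  E: 1.848 (Δ0.070)

C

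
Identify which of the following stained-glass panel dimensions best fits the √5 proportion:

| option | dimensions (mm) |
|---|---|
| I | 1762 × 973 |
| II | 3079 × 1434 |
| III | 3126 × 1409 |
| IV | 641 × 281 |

III

Ratios (long/short): I ≈ 1.811; II ≈ 2.147; III ≈ 2.219; IV ≈ 2.281.
root-5 ≈ 2.236; option III is nearest (Δ 0.017).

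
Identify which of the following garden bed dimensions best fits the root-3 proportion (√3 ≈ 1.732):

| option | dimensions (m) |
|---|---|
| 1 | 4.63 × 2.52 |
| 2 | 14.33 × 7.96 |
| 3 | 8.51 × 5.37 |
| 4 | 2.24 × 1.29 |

Target root-3 ≈ 1.732.
1: 1.837 (Δ0.105)  2: 1.800 (Δ0.068)  3: 1.585 (Δ0.147)  4: 1.736 (Δ0.004)

4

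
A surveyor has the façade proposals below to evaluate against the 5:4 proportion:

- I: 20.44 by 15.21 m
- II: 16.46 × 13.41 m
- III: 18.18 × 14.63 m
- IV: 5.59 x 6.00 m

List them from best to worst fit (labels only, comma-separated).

Ratios: I = 20.44 / 15.21 ≈ 1.344; II = 16.46 / 13.41 ≈ 1.227; III = 18.18 / 14.63 ≈ 1.243; IV = 6.00 / 5.59 ≈ 1.073.
|Δ from 1.250|: I 0.094; II 0.023; III 0.007; IV 0.177.

III, II, I, IV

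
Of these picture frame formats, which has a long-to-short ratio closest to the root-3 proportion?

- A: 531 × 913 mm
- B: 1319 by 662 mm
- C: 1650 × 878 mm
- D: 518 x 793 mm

A

Ratios (long/short): A ≈ 1.719; B ≈ 1.992; C ≈ 1.879; D ≈ 1.531.
root-3 ≈ 1.732; option A is nearest (Δ 0.013).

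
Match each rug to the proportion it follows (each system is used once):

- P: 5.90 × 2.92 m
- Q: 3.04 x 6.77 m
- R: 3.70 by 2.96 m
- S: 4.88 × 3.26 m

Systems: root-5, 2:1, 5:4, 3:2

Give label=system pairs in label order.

P = 5.90/2.92 ≈ 2.021 → 2:1 (2.000)
Q = 6.77/3.04 ≈ 2.227 → root-5 (2.236)
R = 3.70/2.96 ≈ 1.250 → 5:4 (1.250)
S = 4.88/3.26 ≈ 1.497 → 3:2 (1.500)

P=2:1, Q=root-5, R=5:4, S=3:2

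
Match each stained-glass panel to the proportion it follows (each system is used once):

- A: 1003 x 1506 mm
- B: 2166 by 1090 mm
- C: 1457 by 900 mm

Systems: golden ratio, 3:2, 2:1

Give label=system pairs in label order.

A=3:2, B=2:1, C=golden ratio

A = 1506/1003 ≈ 1.501 → 3:2 (1.500)
B = 2166/1090 ≈ 1.987 → 2:1 (2.000)
C = 1457/900 ≈ 1.619 → golden ratio (1.618)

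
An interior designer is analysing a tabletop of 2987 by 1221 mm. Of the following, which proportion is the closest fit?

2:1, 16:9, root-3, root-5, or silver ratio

silver ratio

Ratio = 2987 / 1221 ≈ 2.446.
Distances: 2:1 2.000 (Δ 0.446); 16:9 1.778 (Δ 0.668); root-3 1.732 (Δ 0.714); root-5 2.236 (Δ 0.210); silver ratio 2.414 (Δ 0.032).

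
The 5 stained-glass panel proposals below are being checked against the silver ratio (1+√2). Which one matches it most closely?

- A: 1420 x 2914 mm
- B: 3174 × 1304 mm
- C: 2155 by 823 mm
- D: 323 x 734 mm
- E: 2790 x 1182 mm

B

Target silver ratio ≈ 2.414.
A: 2.052 (Δ0.362)  B: 2.434 (Δ0.020)  C: 2.618 (Δ0.204)  D: 2.272 (Δ0.142)  E: 2.360 (Δ0.054)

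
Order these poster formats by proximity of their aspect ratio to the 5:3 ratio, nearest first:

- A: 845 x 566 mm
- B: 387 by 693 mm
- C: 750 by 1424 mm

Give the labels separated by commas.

A: 845/566 ≈ 1.493 → |1.493 − 1.667| = 0.174
B: 693/387 ≈ 1.791 → |1.791 − 1.667| = 0.124
C: 1424/750 ≈ 1.899 → |1.899 − 1.667| = 0.232

B, A, C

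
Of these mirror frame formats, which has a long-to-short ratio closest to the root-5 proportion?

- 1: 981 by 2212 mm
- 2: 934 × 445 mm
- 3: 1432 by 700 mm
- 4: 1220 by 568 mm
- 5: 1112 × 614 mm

1

Target root-5 ≈ 2.236.
1: 2.255 (Δ0.019)  2: 2.099 (Δ0.137)  3: 2.046 (Δ0.190)  4: 2.148 (Δ0.088)  5: 1.811 (Δ0.425)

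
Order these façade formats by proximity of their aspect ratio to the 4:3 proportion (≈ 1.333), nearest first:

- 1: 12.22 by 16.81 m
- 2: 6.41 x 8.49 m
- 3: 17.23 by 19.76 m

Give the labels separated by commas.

2, 1, 3

1: 16.81/12.22 ≈ 1.376 → |1.376 − 1.333| = 0.043
2: 8.49/6.41 ≈ 1.324 → |1.324 − 1.333| = 0.009
3: 19.76/17.23 ≈ 1.147 → |1.147 − 1.333| = 0.186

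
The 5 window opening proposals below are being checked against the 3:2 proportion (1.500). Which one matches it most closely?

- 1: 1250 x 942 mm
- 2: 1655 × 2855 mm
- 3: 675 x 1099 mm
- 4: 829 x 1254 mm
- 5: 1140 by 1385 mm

Target 3:2 ≈ 1.500.
1: 1.327 (Δ0.173)  2: 1.725 (Δ0.225)  3: 1.628 (Δ0.128)  4: 1.513 (Δ0.013)  5: 1.215 (Δ0.285)

4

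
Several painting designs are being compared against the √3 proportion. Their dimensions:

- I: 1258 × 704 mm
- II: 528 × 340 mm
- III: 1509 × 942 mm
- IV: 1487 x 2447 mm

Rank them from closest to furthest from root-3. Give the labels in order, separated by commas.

Ratios: I = 1258 / 704 ≈ 1.787; II = 528 / 340 ≈ 1.553; III = 1509 / 942 ≈ 1.602; IV = 2447 / 1487 ≈ 1.646.
|Δ from 1.732|: I 0.055; II 0.179; III 0.130; IV 0.086.

I, IV, III, II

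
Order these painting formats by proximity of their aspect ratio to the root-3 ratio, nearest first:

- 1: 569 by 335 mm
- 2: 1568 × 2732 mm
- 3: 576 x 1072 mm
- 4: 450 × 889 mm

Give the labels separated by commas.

Ratios: 1 = 569 / 335 ≈ 1.699; 2 = 2732 / 1568 ≈ 1.742; 3 = 1072 / 576 ≈ 1.861; 4 = 889 / 450 ≈ 1.976.
|Δ from 1.732|: 1 0.033; 2 0.010; 3 0.129; 4 0.244.

2, 1, 3, 4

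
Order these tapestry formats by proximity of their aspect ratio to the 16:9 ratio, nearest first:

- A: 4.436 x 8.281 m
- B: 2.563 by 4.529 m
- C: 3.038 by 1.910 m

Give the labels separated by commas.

B, A, C

Ratios: A = 8.281 / 4.436 ≈ 1.867; B = 4.529 / 2.563 ≈ 1.767; C = 3.038 / 1.910 ≈ 1.591.
|Δ from 1.778|: A 0.089; B 0.011; C 0.187.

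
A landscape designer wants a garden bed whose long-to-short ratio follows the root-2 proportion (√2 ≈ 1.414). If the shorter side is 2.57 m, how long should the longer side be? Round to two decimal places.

root-2 ≈ 1.41421.
Longer side = 2.57 × 1.41421 ≈ 3.6345 → 3.63 m.

3.63 m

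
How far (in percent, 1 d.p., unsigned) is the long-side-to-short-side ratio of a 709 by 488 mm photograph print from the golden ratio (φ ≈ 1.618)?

10.2%

Ratio = 709 / 488 ≈ 1.4529.
Ideal golden ratio ≈ 1.6180. |1.4529 − 1.6180| / 1.6180 ≈ 10.20% → 10.2%.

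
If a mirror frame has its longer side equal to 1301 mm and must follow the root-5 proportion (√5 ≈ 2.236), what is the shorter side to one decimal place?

root-5 ≈ 2.23607.
Shorter side = 1301 ÷ 2.23607 ≈ 581.824 → 581.8 mm.

581.8 mm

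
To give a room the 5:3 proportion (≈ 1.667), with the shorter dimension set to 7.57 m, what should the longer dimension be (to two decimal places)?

5:3 ≈ 1.66667.
Longer side = 7.57 × 1.66667 ≈ 12.6167 → 12.62 m.

12.62 m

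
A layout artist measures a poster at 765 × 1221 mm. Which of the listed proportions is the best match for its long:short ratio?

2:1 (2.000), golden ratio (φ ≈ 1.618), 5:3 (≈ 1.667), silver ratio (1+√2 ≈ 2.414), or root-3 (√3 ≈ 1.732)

1221/765 ≈ 1.596. Nearest candidates are golden ratio (1.618, off by 0.022) and 5:3 (1.667, off by 0.071).

golden ratio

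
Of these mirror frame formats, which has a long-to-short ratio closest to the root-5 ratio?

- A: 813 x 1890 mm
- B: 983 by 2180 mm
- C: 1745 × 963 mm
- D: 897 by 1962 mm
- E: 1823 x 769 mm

Target root-5 ≈ 2.236.
A: 2.325 (Δ0.089)  B: 2.218 (Δ0.018)  C: 1.812 (Δ0.424)  D: 2.187 (Δ0.049)  E: 2.371 (Δ0.135)

B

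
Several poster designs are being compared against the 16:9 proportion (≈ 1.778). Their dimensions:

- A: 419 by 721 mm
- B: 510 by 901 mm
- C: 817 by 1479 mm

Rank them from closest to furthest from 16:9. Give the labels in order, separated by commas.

Ratios: A = 721 / 419 ≈ 1.721; B = 901 / 510 ≈ 1.767; C = 1479 / 817 ≈ 1.810.
|Δ from 1.778|: A 0.057; B 0.011; C 0.032.

B, C, A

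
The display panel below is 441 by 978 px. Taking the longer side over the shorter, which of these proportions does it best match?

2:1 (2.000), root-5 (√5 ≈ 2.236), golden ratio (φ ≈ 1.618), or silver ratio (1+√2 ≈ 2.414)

root-5

978/441 ≈ 2.218. Nearest candidates are root-5 (2.236, off by 0.018) and silver ratio (2.414, off by 0.196).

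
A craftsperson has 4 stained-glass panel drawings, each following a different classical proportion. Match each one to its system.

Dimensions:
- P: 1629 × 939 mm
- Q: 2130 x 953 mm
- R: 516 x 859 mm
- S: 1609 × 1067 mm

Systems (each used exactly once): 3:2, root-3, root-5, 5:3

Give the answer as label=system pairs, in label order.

P = 1629/939 ≈ 1.735 → root-3 (1.732)
Q = 2130/953 ≈ 2.235 → root-5 (2.236)
R = 859/516 ≈ 1.665 → 5:3 (1.667)
S = 1609/1067 ≈ 1.508 → 3:2 (1.500)

P=root-3, Q=root-5, R=5:3, S=3:2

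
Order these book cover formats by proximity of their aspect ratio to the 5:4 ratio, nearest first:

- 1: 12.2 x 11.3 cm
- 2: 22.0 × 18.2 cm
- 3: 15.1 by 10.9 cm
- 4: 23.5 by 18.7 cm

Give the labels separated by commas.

4, 2, 3, 1

Ratios: 1 = 12.2 / 11.3 ≈ 1.080; 2 = 22.0 / 18.2 ≈ 1.209; 3 = 15.1 / 10.9 ≈ 1.385; 4 = 23.5 / 18.7 ≈ 1.257.
|Δ from 1.250|: 1 0.170; 2 0.041; 3 0.135; 4 0.007.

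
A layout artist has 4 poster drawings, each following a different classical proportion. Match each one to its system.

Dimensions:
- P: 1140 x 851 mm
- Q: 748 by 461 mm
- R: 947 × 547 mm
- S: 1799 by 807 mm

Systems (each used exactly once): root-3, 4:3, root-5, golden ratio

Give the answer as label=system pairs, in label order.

P=4:3, Q=golden ratio, R=root-3, S=root-5

Ratios: P ≈ 1.340; Q ≈ 1.623; R ≈ 1.731; S ≈ 2.229.
Targets: root-3 ≈ 1.732; 4:3 ≈ 1.333; root-5 ≈ 2.236; golden ratio ≈ 1.618.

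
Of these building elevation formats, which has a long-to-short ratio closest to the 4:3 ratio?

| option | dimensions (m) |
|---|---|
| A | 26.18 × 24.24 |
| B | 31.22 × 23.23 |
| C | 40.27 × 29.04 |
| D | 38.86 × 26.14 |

Target 4:3 ≈ 1.333.
A: 1.080 (Δ0.253)  B: 1.344 (Δ0.011)  C: 1.387 (Δ0.054)  D: 1.487 (Δ0.154)

B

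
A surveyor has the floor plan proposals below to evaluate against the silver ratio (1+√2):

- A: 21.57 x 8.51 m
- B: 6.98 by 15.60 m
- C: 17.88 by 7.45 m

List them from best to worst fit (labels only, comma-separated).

C, A, B

Ratios: A = 21.57 / 8.51 ≈ 2.535; B = 15.60 / 6.98 ≈ 2.235; C = 17.88 / 7.45 ≈ 2.400.
|Δ from 2.414|: A 0.121; B 0.179; C 0.014.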